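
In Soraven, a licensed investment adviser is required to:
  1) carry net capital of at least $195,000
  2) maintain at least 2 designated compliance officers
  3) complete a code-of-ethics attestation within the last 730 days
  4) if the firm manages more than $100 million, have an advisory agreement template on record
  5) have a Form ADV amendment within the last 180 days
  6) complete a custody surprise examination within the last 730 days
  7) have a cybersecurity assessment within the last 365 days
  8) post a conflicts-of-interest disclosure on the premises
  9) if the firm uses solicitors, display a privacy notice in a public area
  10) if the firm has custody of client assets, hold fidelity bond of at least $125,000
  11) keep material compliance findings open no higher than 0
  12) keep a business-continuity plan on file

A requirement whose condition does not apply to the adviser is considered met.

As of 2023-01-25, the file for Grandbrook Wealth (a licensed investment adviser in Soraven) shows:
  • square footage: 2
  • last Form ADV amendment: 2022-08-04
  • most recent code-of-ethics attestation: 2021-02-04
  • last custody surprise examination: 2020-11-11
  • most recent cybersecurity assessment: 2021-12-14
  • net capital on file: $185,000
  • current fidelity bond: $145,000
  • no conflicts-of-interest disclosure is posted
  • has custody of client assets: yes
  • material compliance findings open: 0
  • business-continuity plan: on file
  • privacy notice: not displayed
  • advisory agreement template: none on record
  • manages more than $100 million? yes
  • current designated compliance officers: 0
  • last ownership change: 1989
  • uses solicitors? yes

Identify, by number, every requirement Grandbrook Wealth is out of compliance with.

1. net capital $185,000 < $195,000 → not met
2. designated compliance officers 0 < 2 → not met
3. code-of-ethics attestation 720 days ago vs limit 730 → met
4. condition 'manages more than $100 million' holds; advisory agreement template absent → not met
5. Form ADV amendment 174 days ago vs limit 180 → met
6. custody surprise examination 805 days ago vs limit 730 → not met
7. cybersecurity assessment 407 days ago vs limit 365 → not met
8. conflicts-of-interest disclosure absent → not met
9. condition 'uses solicitors' holds; privacy notice absent → not met
10. condition 'has custody of client assets' holds; fidelity bond $145,000 ≥ $125,000 → met
11. material compliance findings open 0 ≤ 0 → met
12. business-continuity plan present → met
Not met: 1, 2, 4, 6, 7, 8, 9

1, 2, 4, 6, 7, 8, 9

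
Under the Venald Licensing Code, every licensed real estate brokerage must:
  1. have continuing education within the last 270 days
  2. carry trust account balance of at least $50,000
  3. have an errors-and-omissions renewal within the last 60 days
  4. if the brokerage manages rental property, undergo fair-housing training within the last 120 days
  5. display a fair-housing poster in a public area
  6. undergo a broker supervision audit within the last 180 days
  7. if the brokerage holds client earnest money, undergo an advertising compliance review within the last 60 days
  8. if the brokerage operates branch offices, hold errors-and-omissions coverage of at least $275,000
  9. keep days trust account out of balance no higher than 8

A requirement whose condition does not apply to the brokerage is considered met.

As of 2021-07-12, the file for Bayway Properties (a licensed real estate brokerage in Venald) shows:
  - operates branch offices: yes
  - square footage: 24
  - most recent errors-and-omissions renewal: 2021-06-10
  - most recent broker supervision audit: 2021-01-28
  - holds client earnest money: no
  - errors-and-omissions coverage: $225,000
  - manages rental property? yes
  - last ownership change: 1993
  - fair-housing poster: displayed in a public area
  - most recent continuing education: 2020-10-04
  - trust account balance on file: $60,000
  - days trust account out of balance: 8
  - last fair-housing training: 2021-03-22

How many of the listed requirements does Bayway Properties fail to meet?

1. continuing education 281 days ago vs limit 270 → not met
2. trust account balance $60,000 ≥ $50,000 → met
3. errors-and-omissions renewal 32 days ago vs limit 60 → met
4. condition 'manages rental property' holds; fair-housing training 112 days ago vs limit 120 → met
5. fair-housing poster present → met
6. broker supervision audit 165 days ago vs limit 180 → met
7. condition 'holds client earnest money' does not hold → requirement n/a → met
8. condition 'operates branch offices' holds; errors-and-omissions coverage $225,000 < $275,000 → not met
9. days trust account out of balance 8 ≤ 8 → met
Not met: 2 of 9

2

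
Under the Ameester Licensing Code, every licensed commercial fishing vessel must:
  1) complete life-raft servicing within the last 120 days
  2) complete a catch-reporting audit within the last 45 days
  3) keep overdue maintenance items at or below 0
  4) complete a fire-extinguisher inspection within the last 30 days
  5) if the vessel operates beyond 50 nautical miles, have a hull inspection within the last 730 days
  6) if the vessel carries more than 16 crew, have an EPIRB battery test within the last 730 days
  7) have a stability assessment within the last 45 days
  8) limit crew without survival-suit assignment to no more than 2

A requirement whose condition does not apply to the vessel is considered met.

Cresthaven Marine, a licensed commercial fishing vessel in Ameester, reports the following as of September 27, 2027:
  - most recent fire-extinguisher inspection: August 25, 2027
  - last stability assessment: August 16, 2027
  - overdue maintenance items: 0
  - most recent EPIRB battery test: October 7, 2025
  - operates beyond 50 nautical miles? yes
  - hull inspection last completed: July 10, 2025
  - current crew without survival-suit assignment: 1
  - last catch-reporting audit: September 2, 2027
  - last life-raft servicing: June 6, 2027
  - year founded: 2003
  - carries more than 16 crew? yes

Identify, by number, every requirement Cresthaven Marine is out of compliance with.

1. life-raft servicing 113 days ago vs limit 120 → met
2. catch-reporting audit 25 days ago vs limit 45 → met
3. overdue maintenance items 0 ≤ 0 → met
4. fire-extinguisher inspection 33 days ago vs limit 30 → not met
5. condition 'operates beyond 50 nautical miles' holds; hull inspection 809 days ago vs limit 730 → not met
6. condition 'carries more than 16 crew' holds; EPIRB battery test 720 days ago vs limit 730 → met
7. stability assessment 42 days ago vs limit 45 → met
8. crew without survival-suit assignment 1 ≤ 2 → met
Not met: 4, 5

4, 5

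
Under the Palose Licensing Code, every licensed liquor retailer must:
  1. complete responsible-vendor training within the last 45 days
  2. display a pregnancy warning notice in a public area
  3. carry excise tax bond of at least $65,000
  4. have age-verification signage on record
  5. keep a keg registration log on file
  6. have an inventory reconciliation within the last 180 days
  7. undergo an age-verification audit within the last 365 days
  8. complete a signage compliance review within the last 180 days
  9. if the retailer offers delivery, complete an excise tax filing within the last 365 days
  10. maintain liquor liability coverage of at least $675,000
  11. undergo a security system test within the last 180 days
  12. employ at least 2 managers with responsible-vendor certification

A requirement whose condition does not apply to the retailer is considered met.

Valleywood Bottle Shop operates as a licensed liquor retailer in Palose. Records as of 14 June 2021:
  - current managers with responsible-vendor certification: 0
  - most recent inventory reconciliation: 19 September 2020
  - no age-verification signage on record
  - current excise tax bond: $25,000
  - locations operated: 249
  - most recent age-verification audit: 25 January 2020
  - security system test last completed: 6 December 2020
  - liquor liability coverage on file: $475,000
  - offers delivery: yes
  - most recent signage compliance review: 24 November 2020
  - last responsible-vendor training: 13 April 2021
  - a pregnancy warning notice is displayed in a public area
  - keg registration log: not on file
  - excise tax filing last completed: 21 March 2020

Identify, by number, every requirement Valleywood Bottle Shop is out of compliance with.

1. responsible-vendor training 62 days ago vs limit 45 → not met
2. pregnancy warning notice present → met
3. excise tax bond $25,000 < $65,000 → not met
4. age-verification signage absent → not met
5. keg registration log absent → not met
6. inventory reconciliation 268 days ago vs limit 180 → not met
7. age-verification audit 506 days ago vs limit 365 → not met
8. signage compliance review 202 days ago vs limit 180 → not met
9. condition 'offers delivery' holds; excise tax filing 450 days ago vs limit 365 → not met
10. liquor liability coverage $475,000 < $675,000 → not met
11. security system test 190 days ago vs limit 180 → not met
12. managers with responsible-vendor certification 0 < 2 → not met
Not met: 1, 3, 4, 5, 6, 7, 8, 9, 10, 11, 12

1, 3, 4, 5, 6, 7, 8, 9, 10, 11, 12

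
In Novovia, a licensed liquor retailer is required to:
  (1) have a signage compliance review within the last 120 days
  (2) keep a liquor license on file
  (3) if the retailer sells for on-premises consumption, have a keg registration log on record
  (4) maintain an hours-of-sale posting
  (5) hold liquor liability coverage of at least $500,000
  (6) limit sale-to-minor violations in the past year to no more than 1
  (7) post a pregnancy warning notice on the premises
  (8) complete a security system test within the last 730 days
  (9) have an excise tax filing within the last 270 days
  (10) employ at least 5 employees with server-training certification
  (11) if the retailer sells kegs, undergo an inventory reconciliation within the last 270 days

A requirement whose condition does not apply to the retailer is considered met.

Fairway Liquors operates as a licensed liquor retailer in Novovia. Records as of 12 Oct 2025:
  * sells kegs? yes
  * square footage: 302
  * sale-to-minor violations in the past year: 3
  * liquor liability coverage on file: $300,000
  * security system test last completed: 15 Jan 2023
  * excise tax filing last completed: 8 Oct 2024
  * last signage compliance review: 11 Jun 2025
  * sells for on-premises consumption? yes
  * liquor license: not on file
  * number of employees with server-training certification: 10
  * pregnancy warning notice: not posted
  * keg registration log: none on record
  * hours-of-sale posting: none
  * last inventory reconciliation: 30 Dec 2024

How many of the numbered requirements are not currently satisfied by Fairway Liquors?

10

1. signage compliance review 123 days ago vs limit 120 → not met
2. liquor license absent → not met
3. condition 'sells for on-premises consumption' holds; keg registration log absent → not met
4. hours-of-sale posting absent → not met
5. liquor liability coverage $300,000 < $500,000 → not met
6. sale-to-minor violations in the past year 3 > 1 → not met
7. pregnancy warning notice absent → not met
8. security system test 1001 days ago vs limit 730 → not met
9. excise tax filing 369 days ago vs limit 270 → not met
10. employees with server-training certification 10 ≥ 5 → met
11. condition 'sells kegs' holds; inventory reconciliation 286 days ago vs limit 270 → not met
Not met: 10 of 11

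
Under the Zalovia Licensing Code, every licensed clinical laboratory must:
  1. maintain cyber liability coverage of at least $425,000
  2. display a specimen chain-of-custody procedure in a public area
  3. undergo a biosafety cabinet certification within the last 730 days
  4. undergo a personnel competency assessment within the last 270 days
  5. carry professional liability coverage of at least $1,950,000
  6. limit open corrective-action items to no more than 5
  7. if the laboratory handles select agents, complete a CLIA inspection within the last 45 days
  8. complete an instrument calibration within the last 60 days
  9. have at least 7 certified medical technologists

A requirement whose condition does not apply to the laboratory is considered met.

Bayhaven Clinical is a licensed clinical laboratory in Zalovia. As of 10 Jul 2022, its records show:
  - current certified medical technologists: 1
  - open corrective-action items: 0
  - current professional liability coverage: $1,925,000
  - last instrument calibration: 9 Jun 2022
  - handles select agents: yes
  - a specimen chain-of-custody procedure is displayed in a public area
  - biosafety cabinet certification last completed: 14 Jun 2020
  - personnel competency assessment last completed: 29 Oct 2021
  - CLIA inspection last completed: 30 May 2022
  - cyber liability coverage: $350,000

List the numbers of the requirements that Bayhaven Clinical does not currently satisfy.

1, 3, 5, 9

1. cyber liability coverage $350,000 < $425,000 → not met
2. specimen chain-of-custody procedure present → met
3. biosafety cabinet certification 756 days ago vs limit 730 → not met
4. personnel competency assessment 254 days ago vs limit 270 → met
5. professional liability coverage $1,925,000 < $1,950,000 → not met
6. open corrective-action items 0 ≤ 5 → met
7. condition 'handles select agents' holds; CLIA inspection 41 days ago vs limit 45 → met
8. instrument calibration 31 days ago vs limit 60 → met
9. certified medical technologists 1 < 7 → not met
Not met: 1, 3, 5, 9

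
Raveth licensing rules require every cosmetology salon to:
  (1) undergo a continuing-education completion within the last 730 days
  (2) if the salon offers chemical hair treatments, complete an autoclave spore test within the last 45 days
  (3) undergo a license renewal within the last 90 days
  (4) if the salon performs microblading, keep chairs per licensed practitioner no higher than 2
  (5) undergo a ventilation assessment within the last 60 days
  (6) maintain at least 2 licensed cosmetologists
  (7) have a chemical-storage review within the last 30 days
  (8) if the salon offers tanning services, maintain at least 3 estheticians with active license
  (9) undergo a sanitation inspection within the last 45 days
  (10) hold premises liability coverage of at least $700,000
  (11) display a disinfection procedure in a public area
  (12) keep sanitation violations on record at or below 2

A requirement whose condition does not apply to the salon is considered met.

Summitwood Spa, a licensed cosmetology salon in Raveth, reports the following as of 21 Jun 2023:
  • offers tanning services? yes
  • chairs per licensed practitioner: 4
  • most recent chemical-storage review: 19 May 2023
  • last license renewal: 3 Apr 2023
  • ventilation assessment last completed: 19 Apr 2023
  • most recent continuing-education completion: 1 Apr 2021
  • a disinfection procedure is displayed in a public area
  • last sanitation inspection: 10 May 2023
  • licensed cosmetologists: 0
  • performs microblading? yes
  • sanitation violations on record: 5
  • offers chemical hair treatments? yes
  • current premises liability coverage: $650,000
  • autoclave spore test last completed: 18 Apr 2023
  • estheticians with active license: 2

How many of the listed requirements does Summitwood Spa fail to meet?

1. continuing-education completion 811 days ago vs limit 730 → not met
2. condition 'offers chemical hair treatments' holds; autoclave spore test 64 days ago vs limit 45 → not met
3. license renewal 79 days ago vs limit 90 → met
4. condition 'performs microblading' holds; chairs per licensed practitioner 4 > 2 → not met
5. ventilation assessment 63 days ago vs limit 60 → not met
6. licensed cosmetologists 0 < 2 → not met
7. chemical-storage review 33 days ago vs limit 30 → not met
8. condition 'offers tanning services' holds; estheticians with active license 2 < 3 → not met
9. sanitation inspection 42 days ago vs limit 45 → met
10. premises liability coverage $650,000 < $700,000 → not met
11. disinfection procedure present → met
12. sanitation violations on record 5 > 2 → not met
Not met: 9 of 12

9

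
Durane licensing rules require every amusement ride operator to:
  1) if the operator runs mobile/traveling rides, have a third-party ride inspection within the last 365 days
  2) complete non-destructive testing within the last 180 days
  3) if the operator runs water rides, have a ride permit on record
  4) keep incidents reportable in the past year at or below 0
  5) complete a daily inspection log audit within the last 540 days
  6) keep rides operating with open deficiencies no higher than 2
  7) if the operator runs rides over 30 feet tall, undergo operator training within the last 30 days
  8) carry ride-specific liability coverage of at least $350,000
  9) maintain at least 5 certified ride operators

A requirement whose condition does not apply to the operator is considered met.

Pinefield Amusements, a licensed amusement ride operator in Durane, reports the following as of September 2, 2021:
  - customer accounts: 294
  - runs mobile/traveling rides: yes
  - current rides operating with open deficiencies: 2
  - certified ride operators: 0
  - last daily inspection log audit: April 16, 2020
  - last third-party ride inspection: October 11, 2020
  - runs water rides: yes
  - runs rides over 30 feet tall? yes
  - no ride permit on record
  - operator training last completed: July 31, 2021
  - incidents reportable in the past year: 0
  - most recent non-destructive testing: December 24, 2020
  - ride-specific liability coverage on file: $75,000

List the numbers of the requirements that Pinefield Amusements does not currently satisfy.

2, 3, 7, 8, 9

1. condition 'runs mobile/traveling rides' holds; third-party ride inspection 326 days ago vs limit 365 → met
2. non-destructive testing 252 days ago vs limit 180 → not met
3. condition 'runs water rides' holds; ride permit absent → not met
4. incidents reportable in the past year 0 ≤ 0 → met
5. daily inspection log audit 504 days ago vs limit 540 → met
6. rides operating with open deficiencies 2 ≤ 2 → met
7. condition 'runs rides over 30 feet tall' holds; operator training 33 days ago vs limit 30 → not met
8. ride-specific liability coverage $75,000 < $350,000 → not met
9. certified ride operators 0 < 5 → not met
Not met: 2, 3, 7, 8, 9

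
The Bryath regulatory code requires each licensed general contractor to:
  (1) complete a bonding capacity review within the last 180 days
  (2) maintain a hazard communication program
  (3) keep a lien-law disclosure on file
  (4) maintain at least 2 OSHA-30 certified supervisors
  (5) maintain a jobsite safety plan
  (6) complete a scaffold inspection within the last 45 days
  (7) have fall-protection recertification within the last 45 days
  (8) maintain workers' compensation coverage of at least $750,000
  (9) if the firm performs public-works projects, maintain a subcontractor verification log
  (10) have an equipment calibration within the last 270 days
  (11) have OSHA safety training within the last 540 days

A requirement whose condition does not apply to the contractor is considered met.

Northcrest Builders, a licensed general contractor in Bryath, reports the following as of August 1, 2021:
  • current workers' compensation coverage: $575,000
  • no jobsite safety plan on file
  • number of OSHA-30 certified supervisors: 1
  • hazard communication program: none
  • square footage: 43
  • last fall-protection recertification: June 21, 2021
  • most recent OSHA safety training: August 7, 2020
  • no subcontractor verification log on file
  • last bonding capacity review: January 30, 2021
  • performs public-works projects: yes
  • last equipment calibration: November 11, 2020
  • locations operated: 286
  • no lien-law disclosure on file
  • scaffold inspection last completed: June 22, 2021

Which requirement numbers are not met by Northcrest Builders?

1, 2, 3, 4, 5, 8, 9

1. bonding capacity review 183 days ago vs limit 180 → not met
2. hazard communication program absent → not met
3. lien-law disclosure absent → not met
4. OSHA-30 certified supervisors 1 < 2 → not met
5. jobsite safety plan absent → not met
6. scaffold inspection 40 days ago vs limit 45 → met
7. fall-protection recertification 41 days ago vs limit 45 → met
8. workers' compensation coverage $575,000 < $750,000 → not met
9. condition 'performs public-works projects' holds; subcontractor verification log absent → not met
10. equipment calibration 263 days ago vs limit 270 → met
11. OSHA safety training 359 days ago vs limit 540 → met
Not met: 1, 2, 3, 4, 5, 8, 9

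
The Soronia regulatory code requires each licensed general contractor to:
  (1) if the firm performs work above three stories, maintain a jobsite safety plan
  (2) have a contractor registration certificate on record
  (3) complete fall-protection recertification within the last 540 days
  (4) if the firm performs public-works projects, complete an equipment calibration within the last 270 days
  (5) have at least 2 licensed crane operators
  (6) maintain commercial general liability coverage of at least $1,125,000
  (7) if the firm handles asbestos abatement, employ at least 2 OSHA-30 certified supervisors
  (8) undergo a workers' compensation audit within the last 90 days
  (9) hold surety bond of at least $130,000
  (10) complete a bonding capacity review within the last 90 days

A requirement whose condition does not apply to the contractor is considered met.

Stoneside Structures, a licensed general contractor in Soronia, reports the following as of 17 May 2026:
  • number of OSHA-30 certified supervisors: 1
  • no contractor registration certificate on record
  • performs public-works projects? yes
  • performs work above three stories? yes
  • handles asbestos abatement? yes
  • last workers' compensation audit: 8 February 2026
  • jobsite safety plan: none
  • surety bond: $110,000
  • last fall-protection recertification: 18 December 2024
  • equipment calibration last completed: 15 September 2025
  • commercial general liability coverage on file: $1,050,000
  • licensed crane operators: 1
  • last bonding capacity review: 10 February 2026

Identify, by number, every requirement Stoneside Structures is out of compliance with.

1, 2, 5, 6, 7, 8, 9, 10

1. condition 'performs work above three stories' holds; jobsite safety plan absent → not met
2. contractor registration certificate absent → not met
3. fall-protection recertification 515 days ago vs limit 540 → met
4. condition 'performs public-works projects' holds; equipment calibration 244 days ago vs limit 270 → met
5. licensed crane operators 1 < 2 → not met
6. commercial general liability coverage $1,050,000 < $1,125,000 → not met
7. condition 'handles asbestos abatement' holds; OSHA-30 certified supervisors 1 < 2 → not met
8. workers' compensation audit 98 days ago vs limit 90 → not met
9. surety bond $110,000 < $130,000 → not met
10. bonding capacity review 96 days ago vs limit 90 → not met
Not met: 1, 2, 5, 6, 7, 8, 9, 10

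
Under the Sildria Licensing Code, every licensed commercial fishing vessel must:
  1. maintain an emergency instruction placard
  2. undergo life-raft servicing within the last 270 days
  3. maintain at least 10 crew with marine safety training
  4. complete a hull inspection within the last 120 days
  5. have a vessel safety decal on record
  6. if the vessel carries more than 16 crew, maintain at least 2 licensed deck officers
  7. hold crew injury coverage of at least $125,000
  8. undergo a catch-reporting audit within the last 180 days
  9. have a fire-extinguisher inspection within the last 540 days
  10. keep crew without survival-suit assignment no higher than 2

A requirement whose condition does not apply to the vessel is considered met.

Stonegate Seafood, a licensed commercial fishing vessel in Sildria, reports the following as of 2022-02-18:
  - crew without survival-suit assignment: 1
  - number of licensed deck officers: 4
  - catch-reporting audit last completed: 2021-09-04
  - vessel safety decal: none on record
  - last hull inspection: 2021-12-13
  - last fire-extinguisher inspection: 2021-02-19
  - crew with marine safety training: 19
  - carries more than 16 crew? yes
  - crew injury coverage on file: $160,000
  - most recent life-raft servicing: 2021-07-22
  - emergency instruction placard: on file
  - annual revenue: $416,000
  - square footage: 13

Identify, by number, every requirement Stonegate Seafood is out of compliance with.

5

1. emergency instruction placard present → met
2. life-raft servicing 211 days ago vs limit 270 → met
3. crew with marine safety training 19 ≥ 10 → met
4. hull inspection 67 days ago vs limit 120 → met
5. vessel safety decal absent → not met
6. condition 'carries more than 16 crew' holds; licensed deck officers 4 ≥ 2 → met
7. crew injury coverage $160,000 ≥ $125,000 → met
8. catch-reporting audit 167 days ago vs limit 180 → met
9. fire-extinguisher inspection 364 days ago vs limit 540 → met
10. crew without survival-suit assignment 1 ≤ 2 → met
Not met: 5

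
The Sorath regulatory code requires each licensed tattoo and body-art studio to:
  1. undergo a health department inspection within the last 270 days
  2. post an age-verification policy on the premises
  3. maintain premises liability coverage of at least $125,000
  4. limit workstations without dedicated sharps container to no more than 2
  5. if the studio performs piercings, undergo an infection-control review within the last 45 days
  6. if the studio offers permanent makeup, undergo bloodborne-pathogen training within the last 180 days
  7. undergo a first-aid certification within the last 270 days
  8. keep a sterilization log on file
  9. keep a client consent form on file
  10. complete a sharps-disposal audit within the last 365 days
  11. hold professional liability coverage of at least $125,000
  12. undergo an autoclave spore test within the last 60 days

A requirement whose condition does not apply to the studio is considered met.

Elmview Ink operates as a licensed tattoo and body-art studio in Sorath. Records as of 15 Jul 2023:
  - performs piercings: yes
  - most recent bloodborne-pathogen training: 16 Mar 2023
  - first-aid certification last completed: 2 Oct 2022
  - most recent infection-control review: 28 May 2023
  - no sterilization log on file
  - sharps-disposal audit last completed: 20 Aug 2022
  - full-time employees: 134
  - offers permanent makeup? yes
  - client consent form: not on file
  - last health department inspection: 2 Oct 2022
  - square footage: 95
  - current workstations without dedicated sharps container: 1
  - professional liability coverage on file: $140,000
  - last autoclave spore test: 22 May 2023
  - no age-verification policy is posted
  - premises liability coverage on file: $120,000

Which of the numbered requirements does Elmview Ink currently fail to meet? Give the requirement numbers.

1, 2, 3, 5, 7, 8, 9

1. health department inspection 286 days ago vs limit 270 → not met
2. age-verification policy absent → not met
3. premises liability coverage $120,000 < $125,000 → not met
4. workstations without dedicated sharps container 1 ≤ 2 → met
5. condition 'performs piercings' holds; infection-control review 48 days ago vs limit 45 → not met
6. condition 'offers permanent makeup' holds; bloodborne-pathogen training 121 days ago vs limit 180 → met
7. first-aid certification 286 days ago vs limit 270 → not met
8. sterilization log absent → not met
9. client consent form absent → not met
10. sharps-disposal audit 329 days ago vs limit 365 → met
11. professional liability coverage $140,000 ≥ $125,000 → met
12. autoclave spore test 54 days ago vs limit 60 → met
Not met: 1, 2, 3, 5, 7, 8, 9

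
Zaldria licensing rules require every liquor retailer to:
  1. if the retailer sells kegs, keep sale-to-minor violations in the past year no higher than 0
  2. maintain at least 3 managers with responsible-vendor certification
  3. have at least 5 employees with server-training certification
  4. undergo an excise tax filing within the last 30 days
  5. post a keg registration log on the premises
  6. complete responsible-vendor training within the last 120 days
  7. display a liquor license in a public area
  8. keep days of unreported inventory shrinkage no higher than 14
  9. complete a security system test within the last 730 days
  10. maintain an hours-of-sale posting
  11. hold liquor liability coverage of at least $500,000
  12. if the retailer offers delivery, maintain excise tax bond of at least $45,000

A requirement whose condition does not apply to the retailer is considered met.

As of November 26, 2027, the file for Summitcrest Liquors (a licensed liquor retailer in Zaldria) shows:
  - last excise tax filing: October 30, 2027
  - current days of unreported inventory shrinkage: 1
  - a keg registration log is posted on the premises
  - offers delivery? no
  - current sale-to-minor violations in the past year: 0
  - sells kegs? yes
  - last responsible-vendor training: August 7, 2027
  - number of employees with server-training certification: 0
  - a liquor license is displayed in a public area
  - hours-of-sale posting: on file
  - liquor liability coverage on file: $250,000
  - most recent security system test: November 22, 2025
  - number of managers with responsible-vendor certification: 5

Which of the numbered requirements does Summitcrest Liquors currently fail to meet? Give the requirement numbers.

1. condition 'sells kegs' holds; sale-to-minor violations in the past year 0 ≤ 0 → met
2. managers with responsible-vendor certification 5 ≥ 3 → met
3. employees with server-training certification 0 < 5 → not met
4. excise tax filing 27 days ago vs limit 30 → met
5. keg registration log present → met
6. responsible-vendor training 111 days ago vs limit 120 → met
7. liquor license present → met
8. days of unreported inventory shrinkage 1 ≤ 14 → met
9. security system test 734 days ago vs limit 730 → not met
10. hours-of-sale posting present → met
11. liquor liability coverage $250,000 < $500,000 → not met
12. condition 'offers delivery' does not hold → requirement n/a → met
Not met: 3, 9, 11

3, 9, 11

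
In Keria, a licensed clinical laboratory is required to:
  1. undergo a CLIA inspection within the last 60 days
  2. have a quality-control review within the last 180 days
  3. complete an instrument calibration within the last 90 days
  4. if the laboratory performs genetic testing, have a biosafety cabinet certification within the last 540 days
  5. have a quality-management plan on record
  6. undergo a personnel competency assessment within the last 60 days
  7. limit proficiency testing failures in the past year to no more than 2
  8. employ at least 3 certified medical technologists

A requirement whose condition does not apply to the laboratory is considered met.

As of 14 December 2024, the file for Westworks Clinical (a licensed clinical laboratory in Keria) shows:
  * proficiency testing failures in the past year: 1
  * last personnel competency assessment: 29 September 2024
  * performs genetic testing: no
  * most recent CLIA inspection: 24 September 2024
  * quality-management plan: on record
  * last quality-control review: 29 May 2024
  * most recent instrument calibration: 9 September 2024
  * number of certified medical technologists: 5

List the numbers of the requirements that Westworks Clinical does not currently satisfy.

1, 2, 3, 6

1. CLIA inspection 81 days ago vs limit 60 → not met
2. quality-control review 199 days ago vs limit 180 → not met
3. instrument calibration 96 days ago vs limit 90 → not met
4. condition 'performs genetic testing' does not hold → requirement n/a → met
5. quality-management plan present → met
6. personnel competency assessment 76 days ago vs limit 60 → not met
7. proficiency testing failures in the past year 1 ≤ 2 → met
8. certified medical technologists 5 ≥ 3 → met
Not met: 1, 2, 3, 6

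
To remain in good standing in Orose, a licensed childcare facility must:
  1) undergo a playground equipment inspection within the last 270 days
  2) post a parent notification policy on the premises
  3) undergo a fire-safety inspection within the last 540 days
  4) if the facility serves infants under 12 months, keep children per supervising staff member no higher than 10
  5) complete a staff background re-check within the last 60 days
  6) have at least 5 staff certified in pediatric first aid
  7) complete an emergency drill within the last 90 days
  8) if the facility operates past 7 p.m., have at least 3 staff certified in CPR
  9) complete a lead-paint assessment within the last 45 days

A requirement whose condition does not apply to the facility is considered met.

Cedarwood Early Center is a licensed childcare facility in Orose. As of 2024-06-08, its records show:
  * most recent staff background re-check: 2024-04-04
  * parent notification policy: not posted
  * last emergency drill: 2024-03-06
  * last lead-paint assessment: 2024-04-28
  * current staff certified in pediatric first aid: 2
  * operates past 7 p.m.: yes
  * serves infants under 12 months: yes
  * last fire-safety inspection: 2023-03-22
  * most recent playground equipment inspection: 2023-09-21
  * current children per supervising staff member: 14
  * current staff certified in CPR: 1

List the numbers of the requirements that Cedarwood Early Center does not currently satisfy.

1. playground equipment inspection 261 days ago vs limit 270 → met
2. parent notification policy absent → not met
3. fire-safety inspection 444 days ago vs limit 540 → met
4. condition 'serves infants under 12 months' holds; children per supervising staff member 14 > 10 → not met
5. staff background re-check 65 days ago vs limit 60 → not met
6. staff certified in pediatric first aid 2 < 5 → not met
7. emergency drill 94 days ago vs limit 90 → not met
8. condition 'operates past 7 p.m.' holds; staff certified in CPR 1 < 3 → not met
9. lead-paint assessment 41 days ago vs limit 45 → met
Not met: 2, 4, 5, 6, 7, 8

2, 4, 5, 6, 7, 8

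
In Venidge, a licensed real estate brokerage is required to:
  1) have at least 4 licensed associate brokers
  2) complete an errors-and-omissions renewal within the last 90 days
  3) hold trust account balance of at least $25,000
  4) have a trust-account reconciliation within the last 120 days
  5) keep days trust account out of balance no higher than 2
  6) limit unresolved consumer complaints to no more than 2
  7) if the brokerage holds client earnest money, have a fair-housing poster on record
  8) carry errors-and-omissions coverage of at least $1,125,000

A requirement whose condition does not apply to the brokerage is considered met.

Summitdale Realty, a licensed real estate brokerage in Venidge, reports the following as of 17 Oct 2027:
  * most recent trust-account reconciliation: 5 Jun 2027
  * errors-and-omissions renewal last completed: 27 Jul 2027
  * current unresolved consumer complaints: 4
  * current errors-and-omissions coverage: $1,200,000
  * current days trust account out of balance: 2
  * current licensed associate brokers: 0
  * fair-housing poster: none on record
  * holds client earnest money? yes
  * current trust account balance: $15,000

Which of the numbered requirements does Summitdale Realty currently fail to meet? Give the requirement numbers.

1. licensed associate brokers 0 < 4 → not met
2. errors-and-omissions renewal 82 days ago vs limit 90 → met
3. trust account balance $15,000 < $25,000 → not met
4. trust-account reconciliation 134 days ago vs limit 120 → not met
5. days trust account out of balance 2 ≤ 2 → met
6. unresolved consumer complaints 4 > 2 → not met
7. condition 'holds client earnest money' holds; fair-housing poster absent → not met
8. errors-and-omissions coverage $1,200,000 ≥ $1,125,000 → met
Not met: 1, 3, 4, 6, 7

1, 3, 4, 6, 7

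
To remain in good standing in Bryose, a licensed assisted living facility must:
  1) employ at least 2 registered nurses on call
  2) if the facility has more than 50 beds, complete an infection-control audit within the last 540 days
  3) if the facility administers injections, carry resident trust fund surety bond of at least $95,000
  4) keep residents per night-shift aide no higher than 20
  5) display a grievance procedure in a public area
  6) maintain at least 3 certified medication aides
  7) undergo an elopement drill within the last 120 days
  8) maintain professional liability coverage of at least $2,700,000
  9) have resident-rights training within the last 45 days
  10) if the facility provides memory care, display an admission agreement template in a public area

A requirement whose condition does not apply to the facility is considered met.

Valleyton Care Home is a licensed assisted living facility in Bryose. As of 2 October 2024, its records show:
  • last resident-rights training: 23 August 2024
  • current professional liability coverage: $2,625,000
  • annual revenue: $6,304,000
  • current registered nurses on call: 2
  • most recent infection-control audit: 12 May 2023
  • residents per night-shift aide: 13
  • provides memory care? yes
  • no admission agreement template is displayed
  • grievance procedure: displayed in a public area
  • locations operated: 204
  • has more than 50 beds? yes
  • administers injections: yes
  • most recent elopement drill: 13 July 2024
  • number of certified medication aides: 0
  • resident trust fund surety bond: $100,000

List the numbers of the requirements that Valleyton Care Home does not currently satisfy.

1. registered nurses on call 2 ≥ 2 → met
2. condition 'has more than 50 beds' holds; infection-control audit 509 days ago vs limit 540 → met
3. condition 'administers injections' holds; resident trust fund surety bond $100,000 ≥ $95,000 → met
4. residents per night-shift aide 13 ≤ 20 → met
5. grievance procedure present → met
6. certified medication aides 0 < 3 → not met
7. elopement drill 81 days ago vs limit 120 → met
8. professional liability coverage $2,625,000 < $2,700,000 → not met
9. resident-rights training 40 days ago vs limit 45 → met
10. condition 'provides memory care' holds; admission agreement template absent → not met
Not met: 6, 8, 10

6, 8, 10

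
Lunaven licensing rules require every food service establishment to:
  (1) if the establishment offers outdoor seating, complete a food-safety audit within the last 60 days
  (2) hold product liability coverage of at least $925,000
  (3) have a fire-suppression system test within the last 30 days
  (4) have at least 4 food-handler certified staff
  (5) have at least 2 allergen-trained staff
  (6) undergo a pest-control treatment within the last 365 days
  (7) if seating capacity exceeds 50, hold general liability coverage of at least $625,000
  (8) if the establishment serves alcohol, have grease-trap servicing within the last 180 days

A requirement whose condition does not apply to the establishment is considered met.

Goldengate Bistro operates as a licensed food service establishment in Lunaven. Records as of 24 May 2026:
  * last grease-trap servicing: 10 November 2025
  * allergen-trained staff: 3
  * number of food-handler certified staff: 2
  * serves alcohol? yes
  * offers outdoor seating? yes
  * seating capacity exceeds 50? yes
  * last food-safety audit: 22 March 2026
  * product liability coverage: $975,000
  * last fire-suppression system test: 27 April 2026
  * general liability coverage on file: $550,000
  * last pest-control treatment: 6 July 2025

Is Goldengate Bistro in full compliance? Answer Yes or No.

1. condition 'offers outdoor seating' holds; food-safety audit 63 days ago vs limit 60 → not met
2. product liability coverage $975,000 ≥ $925,000 → met
3. fire-suppression system test 27 days ago vs limit 30 → met
4. food-handler certified staff 2 < 4 → not met
5. allergen-trained staff 3 ≥ 2 → met
6. pest-control treatment 322 days ago vs limit 365 → met
7. condition 'seating capacity exceeds 50' holds; general liability coverage $550,000 < $625,000 → not met
8. condition 'serves alcohol' holds; grease-trap servicing 195 days ago vs limit 180 → not met
Not met: 1, 4, 7, 8

No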